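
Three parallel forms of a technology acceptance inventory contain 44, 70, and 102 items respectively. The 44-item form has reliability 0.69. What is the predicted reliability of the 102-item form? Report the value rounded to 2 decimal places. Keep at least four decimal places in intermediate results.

0.84

The 70-item form is not needed; work directly from the 44-item form with n = 102/44 = 2.3182.
r_{102} = n·r / (1 + (n − 1)·r) = 1.5996 / 1.9096 ≈ 0.8377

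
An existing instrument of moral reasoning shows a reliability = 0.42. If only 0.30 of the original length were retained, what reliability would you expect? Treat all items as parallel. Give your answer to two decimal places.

0.18

Spearman-Brown: r_new = n·r / (1 + (n − 1)·r)
r_new = (0.3 × 0.42) / (1 + (0.3 − 1) × 0.42)
r_new = 0.1260 / 0.7060 ≈ 0.1785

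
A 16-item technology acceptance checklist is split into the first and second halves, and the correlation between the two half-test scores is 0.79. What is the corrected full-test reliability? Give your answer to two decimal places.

r_full = 2(0.79) / (1 + 0.79)
r_full = 1.5800 / 1.7900 ≈ 0.8827

0.88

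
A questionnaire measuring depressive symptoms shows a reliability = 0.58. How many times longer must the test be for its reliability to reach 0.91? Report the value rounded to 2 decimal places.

Spearman-Brown solved for the length factor n:
n = r*(1 − r) / [ r (1 − r*) ]
n = 0.91 × (1 − 0.58) / [ 0.58 × (1 − 0.91) ]
  = 0.3822 / 0.0522 = 7.3218

7.32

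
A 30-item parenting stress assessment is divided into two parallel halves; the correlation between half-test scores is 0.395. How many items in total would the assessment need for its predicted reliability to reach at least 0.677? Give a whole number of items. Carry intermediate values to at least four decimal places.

Corrected full-test reliability: r_full = 2 × 0.395 / (1 + 0.395) ≈ 0.5663
Solve Spearman-Brown for n: n = 0.677(1 − 0.5663) / [0.5663(1 − 0.677)] = 1.6052
Items = 1.6052 × 30 ≈ 48.16 → 49

49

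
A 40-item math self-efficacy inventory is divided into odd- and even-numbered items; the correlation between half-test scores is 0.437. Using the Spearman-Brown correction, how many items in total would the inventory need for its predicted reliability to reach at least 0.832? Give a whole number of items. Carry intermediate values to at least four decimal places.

r_full = 2(0.437)/(1 + 0.437) = 0.6082
n = r_tgt(1 − r_full) / [r_full(1 − r_tgt)] = 0.832 × 0.3918 / (0.6082 × 0.168) ≈ 3.1903
Items = 3.1903 × 40 ≈ 127.61 → 128

128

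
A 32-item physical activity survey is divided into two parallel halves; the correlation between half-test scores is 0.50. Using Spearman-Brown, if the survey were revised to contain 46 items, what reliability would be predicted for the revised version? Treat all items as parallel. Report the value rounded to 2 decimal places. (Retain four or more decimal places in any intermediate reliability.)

0.74

First correct the split-half correlation to full-test reliability: r_full = 2 × 0.50 / (1 + 0.50) ≈ 0.6667
Length factor from 32 to 46 items: n = 46/32 = 1.4375
r_new = n·r_full / (1 + (n − 1)·r_full) = 0.9584 / 1.2917 ≈ 0.7420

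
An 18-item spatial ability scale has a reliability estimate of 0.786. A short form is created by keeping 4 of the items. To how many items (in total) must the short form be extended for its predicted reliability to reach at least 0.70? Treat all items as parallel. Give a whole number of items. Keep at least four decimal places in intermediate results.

First, r for the 4-item form: n = 4/18 = 0.2222, so r_4 = 0.2222·0.786/(1 + (0.2222 − 1)·0.786) = 0.4494
Then solve for n' with r_old = 0.4494, r_target = 0.70: n' = 0.70(1 − 0.4494)/[0.4494(1 − 0.70)] = 2.8588
Items = 2.8588 × 4 ≈ 11.44 → 12

12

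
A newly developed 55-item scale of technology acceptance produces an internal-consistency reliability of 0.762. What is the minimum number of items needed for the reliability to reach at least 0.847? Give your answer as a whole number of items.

n = [0.847 × 0.238] / [0.762 × 0.153]
  = 0.201586 / 0.116586 = 1.7291
Items needed = n × 55 = 1.7291 × 55 ≈ 95.10 → round up to 96

96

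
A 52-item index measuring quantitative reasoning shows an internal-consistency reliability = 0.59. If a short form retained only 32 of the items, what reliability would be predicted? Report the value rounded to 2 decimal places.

The new length is 32/52 = 0.6154 times the old.
Apply the Spearman-Brown prophecy formula, r' = nr / [1 + (n − 1)r]:
r_new = (0.6154 × 0.59) / (1 + (0.6154 − 1) × 0.59)
r_new = 0.3631 / 0.7731 ≈ 0.4697

0.47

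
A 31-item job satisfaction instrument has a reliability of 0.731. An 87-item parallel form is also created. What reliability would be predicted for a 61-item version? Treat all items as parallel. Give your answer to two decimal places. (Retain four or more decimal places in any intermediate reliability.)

0.84

Only the ratio of lengths matters: n = 61/31 = 1.9677
r_{61} = n·r / (1 + (n − 1)·r) = 1.4384 / 1.7074 ≈ 0.8425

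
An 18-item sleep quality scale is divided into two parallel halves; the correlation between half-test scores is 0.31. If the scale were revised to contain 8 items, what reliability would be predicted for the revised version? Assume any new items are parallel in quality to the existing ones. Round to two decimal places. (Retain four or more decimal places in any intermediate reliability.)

First correct the split-half correlation to full-test reliability: r_full = 2 × 0.31 / (1 + 0.31) ≈ 0.4733
Then adjust to 8 items: n = 8/18 = 0.4444
r_new = n·r_full / (1 + (n − 1)·r_full) = 0.2103 / 0.7370 ≈ 0.2853

0.29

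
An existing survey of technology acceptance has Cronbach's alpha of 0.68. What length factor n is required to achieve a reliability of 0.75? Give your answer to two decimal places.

1.41

n = 0.75(1 − 0.68) / [0.68(1 − 0.75)]
  = 0.2400 / 0.1700 = 1.4118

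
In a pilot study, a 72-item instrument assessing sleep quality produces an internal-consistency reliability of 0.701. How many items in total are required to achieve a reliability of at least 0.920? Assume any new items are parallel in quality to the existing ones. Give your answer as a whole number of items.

354

n = 0.920(1 − 0.701) / [0.701(1 − 0.920)]
  = 0.275080 / 0.056080 = 4.9051
So the test needs 4.9051 × 72 ≈ 353.17 items; rounding up, 354.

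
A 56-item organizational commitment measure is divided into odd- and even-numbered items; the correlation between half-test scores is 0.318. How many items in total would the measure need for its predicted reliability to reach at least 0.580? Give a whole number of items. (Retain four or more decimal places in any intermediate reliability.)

83

r_full = 2(0.318)/(1 + 0.318) = 0.4825
Solve Spearman-Brown for n: n = 0.580(1 − 0.4825) / [0.4825(1 − 0.580)] = 1.4811
Required items = 1.4811 × 56 = 82.94, so 83 items.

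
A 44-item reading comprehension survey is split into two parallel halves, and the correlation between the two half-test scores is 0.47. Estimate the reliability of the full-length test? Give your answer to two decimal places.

0.64

Apply the Spearman-Brown correction with n = 2:
r_full = 2r_hh / (1 + r_hh) = 2 × 0.47 / (1 + 0.47)
r_full = 0.9400 / 1.4700 ≈ 0.6395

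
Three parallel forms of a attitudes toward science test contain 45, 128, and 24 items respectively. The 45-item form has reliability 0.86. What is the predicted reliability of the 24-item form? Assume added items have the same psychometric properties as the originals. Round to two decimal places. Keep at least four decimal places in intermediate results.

Only the ratio of lengths matters: n = 24/45 = 0.5333
r_{24} = n·r / (1 + (n − 1)·r) = 0.4586 / 0.5986 ≈ 0.7661

0.77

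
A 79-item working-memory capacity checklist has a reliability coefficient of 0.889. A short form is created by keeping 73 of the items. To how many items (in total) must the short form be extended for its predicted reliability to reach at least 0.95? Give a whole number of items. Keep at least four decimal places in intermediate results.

Short-form reliability: n = 73/79 = 0.9241; r_73 = n·r/(1+(n−1)r) ≈ 0.8810
Then solve for n' with r_old = 0.8810, r_target = 0.95: n' = 0.95(1 − 0.8810)/[0.8810(1 − 0.95)] = 2.5664
Items = 2.5664 × 73 ≈ 187.35 → 188

188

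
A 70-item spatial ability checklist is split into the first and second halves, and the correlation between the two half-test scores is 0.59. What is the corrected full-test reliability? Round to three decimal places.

0.742

Each half is half the length of the full test, so the full test is n = 2 times a half.
r_full = 2(0.59) / (1 + 0.59)
       = 1.1800 / 1.5900 = 0.7421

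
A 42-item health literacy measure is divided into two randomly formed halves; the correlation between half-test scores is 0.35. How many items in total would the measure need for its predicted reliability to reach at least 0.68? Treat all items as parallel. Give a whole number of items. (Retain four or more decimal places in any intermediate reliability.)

83

Corrected full-test reliability: r_full = 2 × 0.35 / (1 + 0.35) ≈ 0.5185
Solve Spearman-Brown for n: n = 0.68(1 − 0.5185) / [0.5185(1 − 0.68)] = 1.9734
Items = 1.9734 × 42 ≈ 82.88 → 83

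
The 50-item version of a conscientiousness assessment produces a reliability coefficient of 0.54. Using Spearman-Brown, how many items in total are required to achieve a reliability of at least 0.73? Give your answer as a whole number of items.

116

Rearranging the Spearman-Brown formula for n,
n = r*(1 − r) / [ r (1 − r*) ]
n = 0.73(1 − 0.54) / [0.54(1 − 0.73)]
n = 0.3358 / 0.1458 ≈ 2.3032
2.3032 × 50 = 115.16 → 116 items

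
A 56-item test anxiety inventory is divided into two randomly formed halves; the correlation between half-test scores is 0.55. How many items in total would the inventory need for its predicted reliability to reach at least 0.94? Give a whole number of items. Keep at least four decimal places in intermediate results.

359

r_full = 2(0.55)/(1 + 0.55) = 0.7097
n = r_tgt(1 − r_full) / [r_full(1 − r_tgt)] = 0.94 × 0.2903 / (0.7097 × 0.06) ≈ 6.4084
Required items = 6.4084 × 56 = 358.87, so 359 items.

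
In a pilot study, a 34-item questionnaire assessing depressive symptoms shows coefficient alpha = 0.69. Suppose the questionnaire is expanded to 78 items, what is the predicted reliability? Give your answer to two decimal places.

0.84

The new length is 78/34 = 2.2941 times the old.
By Spearman-Brown, r_new = n r / (1 + (n − 1) r).
r_new = 2.2941·0.69 / [1 + (2.2941 − 1)·0.69]
     = 1.5829 / 1.8929 = 0.8362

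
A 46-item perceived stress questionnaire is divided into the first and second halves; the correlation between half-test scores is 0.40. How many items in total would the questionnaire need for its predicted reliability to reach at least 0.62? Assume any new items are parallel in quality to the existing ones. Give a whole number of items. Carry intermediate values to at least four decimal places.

57

Corrected full-test reliability: r_full = 2 × 0.40 / (1 + 0.40) ≈ 0.5714
n = r_tgt(1 − r_full) / [r_full(1 − r_tgt)] = 0.62 × 0.4286 / (0.5714 × 0.38) ≈ 1.2238
Items = 1.2238 × 46 ≈ 56.29 → 57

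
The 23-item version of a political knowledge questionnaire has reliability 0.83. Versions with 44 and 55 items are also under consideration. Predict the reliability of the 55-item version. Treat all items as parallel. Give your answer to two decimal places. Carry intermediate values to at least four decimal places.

Only the ratio of lengths matters: n = 55/23 = 2.3913
r_{55} = n·r / (1 + (n − 1)·r) = 1.9848 / 2.1548 ≈ 0.9211

0.92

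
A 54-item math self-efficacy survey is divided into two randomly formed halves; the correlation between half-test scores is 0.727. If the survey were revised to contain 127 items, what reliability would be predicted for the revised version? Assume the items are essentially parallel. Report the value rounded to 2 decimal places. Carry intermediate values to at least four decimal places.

First correct the split-half correlation to full-test reliability: r_full = 2 × 0.727 / (1 + 0.727) ≈ 0.8419
Then adjust to 127 items: n = 127/54 = 2.3519
r_new = n·r_full / (1 + (n − 1)·r_full) = 1.9801 / 2.1382 ≈ 0.9261

0.93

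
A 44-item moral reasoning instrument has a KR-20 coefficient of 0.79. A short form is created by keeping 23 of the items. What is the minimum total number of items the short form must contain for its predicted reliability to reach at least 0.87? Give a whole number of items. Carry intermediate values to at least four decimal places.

79

First, r for the 23-item form: n = 23/44 = 0.5227, so r_23 = 0.5227·0.79/(1 + (0.5227 − 1)·0.79) = 0.6629
Then solve for n' with r_old = 0.6629, r_target = 0.87: n' = 0.87(1 − 0.6629)/[0.6629(1 − 0.87)] = 3.4032
Items = 3.4032 × 23 ≈ 78.27 → 79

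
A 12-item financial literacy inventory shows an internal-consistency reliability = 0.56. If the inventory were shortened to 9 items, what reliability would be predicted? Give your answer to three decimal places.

0.488

Length ratio n = 9/12 = 0.75
By Spearman-Brown, r_new = n r / (1 + (n − 1) r).
r_new = (0.75 × 0.56) / (1 + (0.75 − 1) × 0.56)
     = 0.4200 / 0.8600 = 0.4884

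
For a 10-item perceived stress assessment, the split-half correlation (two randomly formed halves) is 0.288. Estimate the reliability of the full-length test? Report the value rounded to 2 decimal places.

0.45

Each half is half the length of the full test, so the full test is n = 2 times a half.
r_full = 2(0.288) / (1 + 0.288)
r_full = 0.5760 / 1.2880 ≈ 0.4472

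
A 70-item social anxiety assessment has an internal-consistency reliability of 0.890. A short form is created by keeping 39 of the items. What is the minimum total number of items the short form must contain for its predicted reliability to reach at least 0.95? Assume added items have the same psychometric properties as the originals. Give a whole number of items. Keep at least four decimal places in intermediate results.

165

Short-form reliability: n = 39/70 = 0.5571; r_39 = n·r/(1+(n−1)r) ≈ 0.8184
Then solve for n' with r_old = 0.8184, r_target = 0.95: n' = 0.95(1 − 0.8184)/[0.8184(1 − 0.95)] = 4.2160
Items = 4.2160 × 39 ≈ 164.42 → 165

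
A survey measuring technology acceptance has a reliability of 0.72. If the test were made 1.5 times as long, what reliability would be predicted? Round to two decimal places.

Apply the Spearman-Brown prophecy formula, r' = nr / [1 + (n − 1)r]:
r_new = 1.5·0.72 / [1 + (1.5 − 1)·0.72]
     = 1.0800 / 1.3600 = 0.7941

0.79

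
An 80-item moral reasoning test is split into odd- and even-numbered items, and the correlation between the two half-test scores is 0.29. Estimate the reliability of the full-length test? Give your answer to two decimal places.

r_full = 2r_hh / (1 + r_hh) = 2 × 0.29 / (1 + 0.29)
r_full = 0.5800 / 1.2900 ≈ 0.4496

0.45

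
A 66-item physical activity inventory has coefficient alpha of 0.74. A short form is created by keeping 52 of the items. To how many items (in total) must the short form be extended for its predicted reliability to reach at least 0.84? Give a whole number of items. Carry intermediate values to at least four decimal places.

122

First, r for the 52-item form: n = 52/66 = 0.7879, so r_52 = 0.7879·0.74/(1 + (0.7879 − 1)·0.74) = 0.6916
Length factor from the short form to reach 0.84: n' = 0.84(1 − 0.6916) / [0.6916(1 − 0.84)] ≈ 2.3411
Items = 2.3411 × 52 ≈ 121.74 → 122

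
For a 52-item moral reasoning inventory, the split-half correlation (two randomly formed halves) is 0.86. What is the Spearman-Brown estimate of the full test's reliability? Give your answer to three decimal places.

0.925

r_full = 2(0.86) / (1 + 0.86)
r_full = 1.7200 / 1.8600 ≈ 0.9247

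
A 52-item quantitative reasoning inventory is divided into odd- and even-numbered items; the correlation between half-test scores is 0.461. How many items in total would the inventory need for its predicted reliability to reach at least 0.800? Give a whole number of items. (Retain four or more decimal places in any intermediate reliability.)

122

r_full = 2(0.461)/(1 + 0.461) = 0.6311
n = r_tgt(1 − r_full) / [r_full(1 − r_tgt)] = 0.800 × 0.3689 / (0.6311 × 0.200) ≈ 2.3381
Required items = 2.3381 × 52 = 121.58, so 122 items.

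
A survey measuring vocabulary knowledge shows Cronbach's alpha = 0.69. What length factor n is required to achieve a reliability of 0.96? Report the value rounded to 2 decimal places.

Spearman-Brown solved for the length factor n:
n = r*(1 − r) / [ r (1 − r*) ]
n = [0.96 × 0.31] / [0.69 × 0.04]
n = 0.2976 / 0.0276 ≈ 10.7826

10.78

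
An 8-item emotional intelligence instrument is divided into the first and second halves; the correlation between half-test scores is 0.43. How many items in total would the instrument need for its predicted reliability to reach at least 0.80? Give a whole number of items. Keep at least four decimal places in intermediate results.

22

r_full = 2(0.43)/(1 + 0.43) = 0.6014
Solve Spearman-Brown for n: n = 0.80(1 − 0.6014) / [0.6014(1 − 0.80)] = 2.6511
Items = 2.6511 × 8 ≈ 21.21 → 22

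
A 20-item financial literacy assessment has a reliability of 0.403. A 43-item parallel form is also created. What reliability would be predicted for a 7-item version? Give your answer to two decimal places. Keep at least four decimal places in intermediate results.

0.19

The 43-item form is not needed; work directly from the 20-item form with n = 7/20 = 0.3500.
r_{7} = n·r / (1 + (n − 1)·r) = 0.1411 / 0.7380 ≈ 0.1912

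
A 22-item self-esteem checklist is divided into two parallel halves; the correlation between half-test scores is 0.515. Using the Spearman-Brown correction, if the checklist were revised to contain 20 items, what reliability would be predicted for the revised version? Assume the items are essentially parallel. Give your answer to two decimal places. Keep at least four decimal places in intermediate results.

First correct the split-half correlation to full-test reliability: r_full = 2 × 0.515 / (1 + 0.515) ≈ 0.6799
Length factor from 22 to 20 items: n = 20/22 = 0.9091
r_new = n·r_full / (1 + (n − 1)·r_full) = 0.6181 / 0.9382 ≈ 0.6588

0.66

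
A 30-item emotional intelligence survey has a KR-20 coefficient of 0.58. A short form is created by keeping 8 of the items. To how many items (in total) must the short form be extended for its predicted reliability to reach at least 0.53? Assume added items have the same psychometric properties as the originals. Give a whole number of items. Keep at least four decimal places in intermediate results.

25

First, r for the 8-item form: n = 8/30 = 0.2667, so r_8 = 0.2667·0.58/(1 + (0.2667 − 1)·0.58) = 0.2692
Then solve for n' with r_old = 0.2692, r_target = 0.53: n' = 0.53(1 − 0.2692)/[0.2692(1 − 0.53)] = 3.0613
Total items = 3.0613 × 8 = 24.49, rounded up to 25.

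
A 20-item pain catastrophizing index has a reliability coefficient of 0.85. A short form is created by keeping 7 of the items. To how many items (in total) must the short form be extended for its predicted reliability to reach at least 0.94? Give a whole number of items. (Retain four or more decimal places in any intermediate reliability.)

Short-form reliability: n = 7/20 = 0.3500; r_7 = n·r/(1+(n−1)r) ≈ 0.6648
Length factor from the short form to reach 0.94: n' = 0.94(1 − 0.6648) / [0.6648(1 − 0.94)] ≈ 7.8993
Total items = 7.8993 × 7 = 55.30, rounded up to 56.

56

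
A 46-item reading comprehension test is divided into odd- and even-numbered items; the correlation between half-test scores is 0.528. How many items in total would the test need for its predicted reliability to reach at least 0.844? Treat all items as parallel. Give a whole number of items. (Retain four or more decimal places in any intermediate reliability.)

112

r_full = 2(0.528)/(1 + 0.528) = 0.6911
Solve Spearman-Brown for n: n = 0.844(1 − 0.6911) / [0.6911(1 − 0.844)] = 2.4182
Items = 2.4182 × 46 ≈ 111.24 → 112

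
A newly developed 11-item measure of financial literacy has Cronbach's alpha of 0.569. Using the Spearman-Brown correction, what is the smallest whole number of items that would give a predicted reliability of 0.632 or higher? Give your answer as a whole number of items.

15

n = 0.632(1 − 0.569) / [0.569(1 − 0.632)]
n = 0.272392 / 0.209392 ≈ 1.3009
1.3009 × 11 = 14.31 → 15 items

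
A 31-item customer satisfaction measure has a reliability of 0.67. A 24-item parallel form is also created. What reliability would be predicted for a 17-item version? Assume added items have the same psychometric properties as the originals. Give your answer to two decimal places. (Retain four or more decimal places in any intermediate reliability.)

0.53

Only the ratio of lengths matters: n = 17/31 = 0.5484
r_{17} = n·r / (1 + (n − 1)·r) = 0.3674 / 0.6974 ≈ 0.5268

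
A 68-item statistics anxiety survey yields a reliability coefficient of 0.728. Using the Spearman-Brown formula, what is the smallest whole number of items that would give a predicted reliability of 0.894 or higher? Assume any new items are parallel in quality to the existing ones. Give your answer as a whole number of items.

215

n = 0.894(1 − 0.728) / [0.728(1 − 0.894)]
  = 0.243168 / 0.077168 = 3.1512
So the test needs 3.1512 × 68 ≈ 214.28 items; rounding up, 215.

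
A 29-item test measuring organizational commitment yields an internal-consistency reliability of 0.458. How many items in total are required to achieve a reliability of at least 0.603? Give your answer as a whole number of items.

Spearman-Brown solved for the length factor n:
n = r_target (1 − r_old) / [ r_old (1 − r_target) ]
n = 0.603 × (1 − 0.458) / [ 0.458 × (1 − 0.603) ]
  = 0.326826 / 0.181826 = 1.7975
So the test needs 1.7975 × 29 ≈ 52.13 items; rounding up, 53.

53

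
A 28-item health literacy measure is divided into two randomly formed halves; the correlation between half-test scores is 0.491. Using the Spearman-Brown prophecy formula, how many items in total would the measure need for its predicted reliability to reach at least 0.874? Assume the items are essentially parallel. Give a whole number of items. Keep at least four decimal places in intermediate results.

r_full = 2(0.491)/(1 + 0.491) = 0.6586
n = r_tgt(1 − r_full) / [r_full(1 − r_tgt)] = 0.874 × 0.3414 / (0.6586 × 0.126) ≈ 3.5957
Required items = 3.5957 × 28 = 100.68, so 101 items.

101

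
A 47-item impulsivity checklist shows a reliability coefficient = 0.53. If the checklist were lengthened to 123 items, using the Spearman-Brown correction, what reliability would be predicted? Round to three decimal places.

The new length is 123/47 = 2.617 times the old.
Apply the Spearman-Brown prophecy formula, r' = nr / [1 + (n − 1)r]:
r_new = (2.617 × 0.53) / (1 + (2.617 − 1) × 0.53)
     = 1.3870 / 1.8570 = 0.7469

0.747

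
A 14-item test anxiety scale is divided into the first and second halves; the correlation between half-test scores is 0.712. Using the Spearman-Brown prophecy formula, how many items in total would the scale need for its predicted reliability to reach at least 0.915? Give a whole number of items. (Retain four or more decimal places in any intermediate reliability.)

r_full = 2(0.712)/(1 + 0.712) = 0.8318
Solve Spearman-Brown for n: n = 0.915(1 − 0.8318) / [0.8318(1 − 0.915)] = 2.1768
Items = 2.1768 × 14 ≈ 30.48 → 31

31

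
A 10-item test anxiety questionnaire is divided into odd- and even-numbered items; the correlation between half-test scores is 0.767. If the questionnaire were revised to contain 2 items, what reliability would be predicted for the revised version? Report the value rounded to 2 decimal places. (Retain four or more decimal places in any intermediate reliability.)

First correct the split-half correlation to full-test reliability: r_full = 2 × 0.767 / (1 + 0.767) ≈ 0.8681
Then adjust to 2 items: n = 2/10 = 0.2000
r_new = n·r_full / (1 + (n − 1)·r_full) = 0.1736 / 0.3055 ≈ 0.5682

0.57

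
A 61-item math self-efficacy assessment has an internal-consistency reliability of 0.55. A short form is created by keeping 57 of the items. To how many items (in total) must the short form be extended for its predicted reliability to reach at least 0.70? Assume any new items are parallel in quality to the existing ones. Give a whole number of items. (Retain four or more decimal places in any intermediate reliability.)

Short-form reliability: n = 57/61 = 0.9344; r_57 = n·r/(1+(n−1)r) ≈ 0.5332
Length factor from the short form to reach 0.70: n' = 0.70(1 − 0.5332) / [0.5332(1 − 0.70)] ≈ 2.0428
Items = 2.0428 × 57 ≈ 116.44 → 117

117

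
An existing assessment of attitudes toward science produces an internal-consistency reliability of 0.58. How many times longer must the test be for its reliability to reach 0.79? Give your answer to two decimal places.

2.72

n = 0.79(1 − 0.58) / [0.58(1 − 0.79)]
n = 0.3318 / 0.1218 ≈ 2.7241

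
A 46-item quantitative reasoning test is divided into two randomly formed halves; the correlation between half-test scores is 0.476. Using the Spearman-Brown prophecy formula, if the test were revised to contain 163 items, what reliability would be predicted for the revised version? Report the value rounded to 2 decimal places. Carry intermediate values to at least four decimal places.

Full-test reliability from the split-half r: r_full = 2(0.476)/(1 + 0.476) = 0.6450
Then adjust to 163 items: n = 163/46 = 3.5435
r_new = n·r_full / (1 + (n − 1)·r_full) = 2.2856 / 2.6406 ≈ 0.8656

0.87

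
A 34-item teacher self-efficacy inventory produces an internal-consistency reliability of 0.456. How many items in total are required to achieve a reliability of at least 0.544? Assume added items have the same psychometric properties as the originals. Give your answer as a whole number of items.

n = 0.544 × (1 − 0.456) / [ 0.456 × (1 − 0.544) ]
  = 0.295936 / 0.207936 = 1.4232
So the test needs 1.4232 × 34 ≈ 48.39 items; rounding up, 49.

49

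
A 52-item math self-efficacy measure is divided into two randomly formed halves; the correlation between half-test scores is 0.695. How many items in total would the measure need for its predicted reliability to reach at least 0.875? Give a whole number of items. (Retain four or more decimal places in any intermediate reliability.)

80

Corrected full-test reliability: r_full = 2 × 0.695 / (1 + 0.695) ≈ 0.8201
Solve Spearman-Brown for n: n = 0.875(1 − 0.8201) / [0.8201(1 − 0.875)] = 1.5355
Items = 1.5355 × 52 ≈ 79.85 → 80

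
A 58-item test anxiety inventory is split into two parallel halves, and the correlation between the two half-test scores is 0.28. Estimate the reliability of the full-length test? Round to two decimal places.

0.44

The full test is twice the length of either half (n = 2).
r_full = 2r_hh / (1 + r_hh) = 2 × 0.28 / (1 + 0.28)
r_full = 0.5600 / 1.2800 ≈ 0.4375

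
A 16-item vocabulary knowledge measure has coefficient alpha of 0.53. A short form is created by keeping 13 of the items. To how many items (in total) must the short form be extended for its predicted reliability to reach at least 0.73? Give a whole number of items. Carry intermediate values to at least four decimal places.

39

First, r for the 13-item form: n = 13/16 = 0.8125, so r_13 = 0.8125·0.53/(1 + (0.8125 − 1)·0.53) = 0.4781
Then solve for n' with r_old = 0.4781, r_target = 0.73: n' = 0.73(1 − 0.4781)/[0.4781(1 − 0.73)] = 2.9514
Total items = 2.9514 × 13 = 38.37, rounded up to 39.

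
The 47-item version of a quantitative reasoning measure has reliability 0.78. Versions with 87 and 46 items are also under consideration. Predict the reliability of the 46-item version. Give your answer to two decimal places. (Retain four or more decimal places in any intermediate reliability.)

0.78

Only the ratio of lengths matters: n = 46/47 = 0.9787
r_{46} = n·r / (1 + (n − 1)·r) = 0.7634 / 0.9834 ≈ 0.7763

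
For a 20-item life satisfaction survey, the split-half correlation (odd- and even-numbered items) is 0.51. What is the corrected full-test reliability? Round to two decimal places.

r_full = 2(0.51) / (1 + 0.51)
       = 1.0200 / 1.5100 = 0.6755

0.68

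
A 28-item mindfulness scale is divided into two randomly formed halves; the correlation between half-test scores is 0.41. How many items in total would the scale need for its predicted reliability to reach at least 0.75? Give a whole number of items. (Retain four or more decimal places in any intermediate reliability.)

Corrected full-test reliability: r_full = 2 × 0.41 / (1 + 0.41) ≈ 0.5816
n = r_tgt(1 − r_full) / [r_full(1 − r_tgt)] = 0.75 × 0.4184 / (0.5816 × 0.25) ≈ 2.1582
Required items = 2.1582 × 28 = 60.43, so 61 items.

61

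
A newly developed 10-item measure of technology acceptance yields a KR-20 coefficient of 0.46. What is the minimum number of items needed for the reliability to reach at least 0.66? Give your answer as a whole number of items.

23

Invert Spearman-Brown to solve for n:
n = r_target (1 − r_old) / [ r_old (1 − r_target) ]
n = 0.66 × (1 − 0.46) / [ 0.46 × (1 − 0.66) ]
  = 0.3564 / 0.1564 = 2.2788
Items needed = n × 10 = 2.2788 × 10 ≈ 22.79 → round up to 23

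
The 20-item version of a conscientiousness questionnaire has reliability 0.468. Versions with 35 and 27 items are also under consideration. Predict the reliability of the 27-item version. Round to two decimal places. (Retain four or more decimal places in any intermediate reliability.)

0.54

The 35-item form is not needed; work directly from the 20-item form with n = 27/20 = 1.3500.
r_{27} = n·r / (1 + (n − 1)·r) = 0.6318 / 1.1638 ≈ 0.5429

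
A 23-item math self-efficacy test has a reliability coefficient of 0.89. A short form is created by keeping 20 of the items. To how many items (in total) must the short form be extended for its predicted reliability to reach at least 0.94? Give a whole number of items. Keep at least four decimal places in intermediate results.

45

First, r for the 20-item form: n = 20/23 = 0.8696, so r_20 = 0.8696·0.89/(1 + (0.8696 − 1)·0.89) = 0.8756
Length factor from the short form to reach 0.94: n' = 0.94(1 − 0.8756) / [0.8756(1 − 0.94)] ≈ 2.2258
Total items = 2.2258 × 20 = 44.52, rounded up to 45.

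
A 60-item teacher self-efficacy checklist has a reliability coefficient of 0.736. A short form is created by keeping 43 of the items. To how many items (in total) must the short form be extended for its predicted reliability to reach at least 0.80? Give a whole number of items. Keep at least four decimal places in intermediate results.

87

First, r for the 43-item form: n = 43/60 = 0.7167, so r_43 = 0.7167·0.736/(1 + (0.7167 − 1)·0.736) = 0.6665
Then solve for n' with r_old = 0.6665, r_target = 0.80: n' = 0.80(1 − 0.6665)/[0.6665(1 − 0.80)] = 2.0015
Items = 2.0015 × 43 ≈ 86.06 → 87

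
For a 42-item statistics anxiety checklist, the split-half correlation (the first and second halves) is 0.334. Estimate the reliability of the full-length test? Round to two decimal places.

r_full = 2r_hh / (1 + r_hh) = 2 × 0.334 / (1 + 0.334)
r_full = 0.6680 / 1.3340 ≈ 0.5007

0.50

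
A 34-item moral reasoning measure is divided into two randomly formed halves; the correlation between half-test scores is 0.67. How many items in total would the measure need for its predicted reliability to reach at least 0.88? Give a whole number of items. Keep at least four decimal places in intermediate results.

r_full = 2(0.67)/(1 + 0.67) = 0.8024
n = r_tgt(1 − r_full) / [r_full(1 − r_tgt)] = 0.88 × 0.1976 / (0.8024 × 0.12) ≈ 1.8059
Required items = 1.8059 × 34 = 61.40, so 62 items.

62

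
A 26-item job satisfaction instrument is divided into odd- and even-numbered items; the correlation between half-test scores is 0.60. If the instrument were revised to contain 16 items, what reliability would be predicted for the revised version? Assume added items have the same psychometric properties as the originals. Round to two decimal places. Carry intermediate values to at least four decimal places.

0.65

First correct the split-half correlation to full-test reliability: r_full = 2 × 0.60 / (1 + 0.60) ≈ 0.7500
Then adjust to 16 items: n = 16/26 = 0.6154
r_new = n·r_full / (1 + (n − 1)·r_full) = 0.4615 / 0.7115 ≈ 0.6486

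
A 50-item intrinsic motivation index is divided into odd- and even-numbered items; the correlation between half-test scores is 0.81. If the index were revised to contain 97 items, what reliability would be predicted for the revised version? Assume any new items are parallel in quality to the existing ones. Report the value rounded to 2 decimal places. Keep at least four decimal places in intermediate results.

0.94

Full-test reliability from the split-half r: r_full = 2(0.81)/(1 + 0.81) = 0.8950
Then adjust to 97 items: n = 97/50 = 1.9400
r_new = n·r_full / (1 + (n − 1)·r_full) = 1.7363 / 1.8413 ≈ 0.9430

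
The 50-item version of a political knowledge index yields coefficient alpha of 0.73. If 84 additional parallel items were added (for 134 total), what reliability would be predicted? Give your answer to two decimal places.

n = 134/50 = 2.68
Apply the Spearman-Brown prophecy formula, r' = nr / [1 + (n − 1)r]:
r_new = (2.68 × 0.73) / (1 + (2.68 − 1) × 0.73)
     = 1.9564 / 2.2264 = 0.8787

0.88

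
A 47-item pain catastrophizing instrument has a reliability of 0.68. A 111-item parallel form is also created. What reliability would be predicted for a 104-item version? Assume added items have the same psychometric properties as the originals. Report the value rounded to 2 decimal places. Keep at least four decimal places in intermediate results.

Only the ratio of lengths matters: n = 104/47 = 2.2128
r_{104} = n·r / (1 + (n − 1)·r) = 1.5047 / 1.8247 ≈ 0.8246

0.82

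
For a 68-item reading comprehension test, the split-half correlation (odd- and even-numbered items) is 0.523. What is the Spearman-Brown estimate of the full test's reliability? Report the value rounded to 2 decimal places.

0.69

r_full = 2r_hh / (1 + r_hh) = 2 × 0.523 / (1 + 0.523)
r_full = 1.0460 / 1.5230 ≈ 0.6868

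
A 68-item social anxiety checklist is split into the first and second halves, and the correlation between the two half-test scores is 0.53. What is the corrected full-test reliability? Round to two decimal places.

0.69

Each half is half the length of the full test, so the full test is n = 2 times a half.
r_full = 2r_hh / (1 + r_hh) = 2 × 0.53 / (1 + 0.53)
r_full = 1.0600 / 1.5300 ≈ 0.6928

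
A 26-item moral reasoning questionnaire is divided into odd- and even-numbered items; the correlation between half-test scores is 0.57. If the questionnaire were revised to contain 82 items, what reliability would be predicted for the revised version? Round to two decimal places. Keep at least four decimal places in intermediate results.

0.89

First correct the split-half correlation to full-test reliability: r_full = 2 × 0.57 / (1 + 0.57) ≈ 0.7261
Then adjust to 82 items: n = 82/26 = 3.1538
r_new = n·r_full / (1 + (n − 1)·r_full) = 2.2900 / 2.5639 ≈ 0.8932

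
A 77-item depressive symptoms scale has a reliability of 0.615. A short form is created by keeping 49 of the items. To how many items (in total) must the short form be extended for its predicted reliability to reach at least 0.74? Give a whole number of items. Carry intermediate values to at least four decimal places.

138

First, r for the 49-item form: n = 49/77 = 0.6364, so r_49 = 0.6364·0.615/(1 + (0.6364 − 1)·0.615) = 0.5041
Then solve for n' with r_old = 0.5041, r_target = 0.74: n' = 0.74(1 − 0.5041)/[0.5041(1 − 0.74)] = 2.7999
Items = 2.7999 × 49 ≈ 137.20 → 138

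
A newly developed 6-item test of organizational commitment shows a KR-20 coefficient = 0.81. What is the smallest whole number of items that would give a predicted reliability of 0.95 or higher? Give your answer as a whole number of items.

Spearman-Brown solved for the length factor n:
n = r*(1 − r) / [ r (1 − r*) ]
n = 0.95 × (1 − 0.81) / [ 0.81 × (1 − 0.95) ]
  = 0.1805 / 0.0405 = 4.4568
Items needed = n × 6 = 4.4568 × 6 ≈ 26.74 → round up to 27

27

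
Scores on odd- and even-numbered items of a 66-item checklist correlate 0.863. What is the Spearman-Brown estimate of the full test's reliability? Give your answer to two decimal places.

Apply the Spearman-Brown correction with n = 2:
r_full = 2r_hh / (1 + r_hh) = 2 × 0.863 / (1 + 0.863)
       = 1.7260 / 1.8630 = 0.9265

0.93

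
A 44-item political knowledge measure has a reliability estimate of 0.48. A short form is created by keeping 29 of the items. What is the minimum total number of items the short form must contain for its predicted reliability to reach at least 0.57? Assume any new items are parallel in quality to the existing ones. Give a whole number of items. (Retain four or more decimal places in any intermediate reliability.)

Short-form reliability: n = 29/44 = 0.6591; r_29 = n·r/(1+(n−1)r) ≈ 0.3783
Then solve for n' with r_old = 0.3783, r_target = 0.57: n' = 0.57(1 − 0.3783)/[0.3783(1 − 0.57)] = 2.1785
Items = 2.1785 × 29 ≈ 63.18 → 64

64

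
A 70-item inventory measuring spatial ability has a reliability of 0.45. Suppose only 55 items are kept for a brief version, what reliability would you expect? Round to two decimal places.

0.39

Length ratio n = 55/70 = 0.7857
Spearman-Brown: r_new = n·r / (1 + (n − 1)·r)
r_new = (0.7857 × 0.45) / (1 + (0.7857 − 1) × 0.45)
     = 0.3536 / 0.9036 = 0.3913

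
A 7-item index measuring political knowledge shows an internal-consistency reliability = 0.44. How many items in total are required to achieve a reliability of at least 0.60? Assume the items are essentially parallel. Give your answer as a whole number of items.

n = 0.60 × (1 − 0.44) / [ 0.44 × (1 − 0.60) ]
n = 0.3360 / 0.1760 ≈ 1.9091
Items needed = n × 7 = 1.9091 × 7 ≈ 13.36 → round up to 14

14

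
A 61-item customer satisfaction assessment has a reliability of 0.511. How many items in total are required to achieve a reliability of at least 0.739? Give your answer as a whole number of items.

166

Rearranging the Spearman-Brown formula for n,
n = r*(1 − r) / [ r (1 − r*) ]
n = 0.739(1 − 0.511) / [0.511(1 − 0.739)]
n = 0.361371 / 0.133371 ≈ 2.7095
Items needed = n × 61 = 2.7095 × 61 ≈ 165.28 → round up to 166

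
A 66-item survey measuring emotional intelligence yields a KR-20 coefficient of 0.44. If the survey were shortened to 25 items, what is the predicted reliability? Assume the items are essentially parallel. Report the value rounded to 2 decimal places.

Length ratio n = 25/66 = 0.3788
Spearman-Brown: r_new = n·r / (1 + (n − 1)·r)
r_new = 0.3788·0.44 / [1 + (0.3788 − 1)·0.44]
     = 0.1667 / 0.7267 = 0.2294

0.23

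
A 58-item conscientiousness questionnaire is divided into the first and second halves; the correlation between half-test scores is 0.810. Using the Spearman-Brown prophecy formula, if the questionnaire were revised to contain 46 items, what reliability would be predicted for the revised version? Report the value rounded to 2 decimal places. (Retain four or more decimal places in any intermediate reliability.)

First correct the split-half correlation to full-test reliability: r_full = 2 × 0.810 / (1 + 0.810) ≈ 0.8950
Length factor from 58 to 46 items: n = 46/58 = 0.7931
r_new = n·r_full / (1 + (n − 1)·r_full) = 0.7098 / 0.8148 ≈ 0.8711

0.87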